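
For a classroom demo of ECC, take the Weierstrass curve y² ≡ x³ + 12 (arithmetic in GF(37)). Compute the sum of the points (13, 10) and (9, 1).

(27, 14)

(13, 10) + (9, 1). λ = (1 - 10)/(9 - 13) ≡ 28/33 mod 37. 33⁻¹ ≡ 9 (mod 37) since 33·9 = 297 ≡ 1, so λ ≡ 30.
  x = λ² - 13 - 9 = 900 - 22 ≡ 27; y = λ·(13 - 27) - 10 ≡ 14. → (27, 14)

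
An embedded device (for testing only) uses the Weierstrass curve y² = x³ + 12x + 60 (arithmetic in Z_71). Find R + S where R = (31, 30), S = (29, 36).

(20, 8)

(31, 30) + (29, 36). λ = (36 - 30)/(29 - 31) ≡ 6/69 mod 71. 69⁻¹ ≡ 35 (mod 71), so λ ≡ 68.
  x = λ² - 31 - 29 = 4624 - 60 ≡ 20; y = λ·(31 - 20) - 30 ≡ 8. → (20, 8)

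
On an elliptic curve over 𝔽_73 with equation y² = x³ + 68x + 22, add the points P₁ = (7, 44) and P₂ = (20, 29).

(7, 44) + (20, 29). λ = (29 - 44)/(20 - 7) ≡ 58/13 mod 73. 13⁻¹ ≡ 45 (mod 73) since 13·45 = 585 ≡ 1, so λ ≡ 55.
  x = λ² - 7 - 20 = 3025 - 27 ≡ 5; y = λ·(7 - 5) - 44 ≡ 66. → (5, 66)

(5, 66)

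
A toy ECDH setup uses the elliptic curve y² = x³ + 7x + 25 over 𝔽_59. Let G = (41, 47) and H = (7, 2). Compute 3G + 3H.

First 3G:
Repeated addition: build up to 3G.
2G: tangent at (41, 47): λ = (3·41² + 7)/(2·47) ≡ 35/35. 35⁻¹ ≡ 27 (mod 59) since 35·27 = 945 ≡ 1, so λ ≡ 35·27 ≡ 1.
  x = λ² - 41 - 41 = 1 - 82 ≡ 37; y = λ·(41 - 37) - 47 ≡ 16. → (37, 16)
3G: (37, 16) + (41, 47). λ = (47 - 16)/(41 - 37) ≡ 31/4 mod 59. 4⁻¹ ≡ 15 (mod 59), so λ ≡ 52.
  x = λ² - 37 - 41 = 2704 - 78 ≡ 30; y = λ·(37 - 30) - 16 ≡ 53. → (30, 53)
3G = (30, 53).
Next 3H:
Repeated addition: build up to 3H.
2H: tangent at (7, 2): λ = (3·7² + 7)/(2·2) ≡ 36/4. 4⁻¹ ≡ 15 (mod 59) since 4·15 = 60 ≡ 1, so λ ≡ 36·15 ≡ 9.
  x = λ² - 7 - 7 = 81 - 14 ≡ 8; y = λ·(7 - 8) - 2 ≡ 48. → (8, 48)
3H: (8, 48) + (7, 2). λ = (2 - 48)/(7 - 8) ≡ 13/58 mod 59. 58⁻¹ ≡ 58 (mod 59), so λ ≡ 46.
  x = λ² - 8 - 7 = 2116 - 15 ≡ 36; y = λ·(8 - 36) - 48 ≡ 21. → (36, 21)
3H = (36, 21).
Finally 3G + 3H:
(30, 53) + (36, 21). λ = (21 - 53)/(36 - 30) ≡ 27/6 mod 59. 6⁻¹ ≡ 10 (mod 59), so λ ≡ 34.
  x = λ² - 30 - 36 = 1156 - 66 ≡ 28; y = λ·(30 - 28) - 53 ≡ 15. → (28, 15)

(28, 15)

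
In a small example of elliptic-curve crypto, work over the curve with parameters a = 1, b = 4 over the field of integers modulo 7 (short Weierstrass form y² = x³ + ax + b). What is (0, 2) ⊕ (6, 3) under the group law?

(2, 0)

(0, 2) + (6, 3). λ = (3 - 2)/(6 - 0) ≡ 1/6 mod 7. 6⁻¹ ≡ 6 (mod 7), so λ ≡ 6.
  x = λ² - 0 - 6 = 36 - 6 ≡ 2; y = λ·(0 - 2) - 2 ≡ 0. → (2, 0)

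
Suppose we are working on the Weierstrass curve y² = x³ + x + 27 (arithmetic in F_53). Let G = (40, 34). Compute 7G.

Double-and-add on 7 = (111)₂. Start with G = (40, 34) for the leading 1-bit.
double: tangent at (40, 34): λ = (3·40² + 1)/(2·34) ≡ 31/15. 15⁻¹ ≡ 46 (mod 53), so λ ≡ 31·46 ≡ 48.
  x = λ² - 40 - 40 = 2304 - 80 ≡ 51; y = λ·(40 - 51) - 34 ≡ 21. → (51, 21)
add G: (51, 21) + (40, 34). λ = (34 - 21)/(40 - 51) ≡ 13/42 mod 53. 42⁻¹ ≡ 24 (mod 53), so λ ≡ 47.
  x = λ² - 51 - 40 = 2209 - 91 ≡ 51; y = λ·(51 - 51) - 21 ≡ 32. → (51, 32)
double: tangent at (51, 32): λ = (3·51² + 1)/(2·32) ≡ 13/11. 11⁻¹ ≡ 29 (mod 53), so λ ≡ 13·29 ≡ 6.
  x = λ² - 51 - 51 = 36 - 102 ≡ 40; y = λ·(51 - 40) - 32 ≡ 34. → (40, 34)
add G: tangent at (40, 34): λ = (3·40² + 1)/(2·34) ≡ 31/15. 15⁻¹ ≡ 46 (mod 53), so λ ≡ 31·46 ≡ 48.
  x = λ² - 40 - 40 = 2304 - 80 ≡ 51; y = λ·(40 - 51) - 34 ≡ 21. → (51, 21)

(51, 21)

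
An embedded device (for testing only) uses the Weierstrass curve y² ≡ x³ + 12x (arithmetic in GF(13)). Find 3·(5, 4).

Write G = (5, 4).
Repeated addition: build up to 3G.
2G: tangent at (5, 4): λ = (3·5² + 12)/(2·4) ≡ 9/8. 8⁻¹ ≡ 5 (mod 13) since 8·5 = 40 ≡ 1, so λ ≡ 9·5 ≡ 6.
  x = λ² - 5 - 5 = 36 - 10 ≡ 0; y = λ·(5 - 0) - 4 ≡ 0. → (0, 0)
3G: (0, 0) + (5, 4). λ = (4 - 0)/(5 - 0) ≡ 4/5 mod 13. 5⁻¹ ≡ 8 (mod 13) since 5·8 = 40 ≡ 1, so λ ≡ 6.
  x = λ² - 0 - 5 = 36 - 5 ≡ 5; y = λ·(0 - 5) - 0 ≡ 9. → (5, 9)

(5, 9)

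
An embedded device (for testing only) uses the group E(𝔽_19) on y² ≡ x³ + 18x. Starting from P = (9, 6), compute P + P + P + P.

(6, 18)

Double-and-add on 4 = (100)₂. Start with P = (9, 6) for the leading 1-bit.
double: tangent at (9, 6): λ = (3·9² + 18)/(2·6) ≡ 14/12. 12⁻¹ ≡ 8 (mod 19) since 12·8 = 96 ≡ 1, so λ ≡ 14·8 ≡ 17.
  x = λ² - 9 - 9 = 289 - 18 ≡ 5; y = λ·(9 - 5) - 6 ≡ 5. → (5, 5)
double: tangent at (5, 5): λ = (3·5² + 18)/(2·5) ≡ 17/10. 10⁻¹ ≡ 2 (mod 19), so λ ≡ 17·2 ≡ 15.
  x = λ² - 5 - 5 = 225 - 10 ≡ 6; y = λ·(5 - 6) - 5 ≡ 18. → (6, 18)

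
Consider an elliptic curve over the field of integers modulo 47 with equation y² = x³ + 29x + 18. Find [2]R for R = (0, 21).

(28, 38)

tangent at (0, 21): λ = (3·0² + 29)/(2·21) ≡ 29/42. 42⁻¹ ≡ 28 (mod 47) since 42·28 = 1176 ≡ 1, so λ ≡ 29·28 ≡ 13.
  x = λ² - 0 - 0 = 169 - 0 ≡ 28; y = λ·(0 - 28) - 21 ≡ 38. → (28, 38)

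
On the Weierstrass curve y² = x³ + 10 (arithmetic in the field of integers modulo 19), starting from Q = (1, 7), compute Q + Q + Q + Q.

(18, 3)

Double-and-add on 4 = (100)₂. Start with Q = (1, 7) for the leading 1-bit.
double: tangent at (1, 7): λ = (3·1² + 0)/(2·7) ≡ 3/14. 14⁻¹ ≡ 15 (mod 19), so λ ≡ 3·15 ≡ 7.
  x = λ² - 1 - 1 = 49 - 2 ≡ 9; y = λ·(1 - 9) - 7 ≡ 13. → (9, 13)
double: tangent at (9, 13): λ = (3·9² + 0)/(2·13) ≡ 15/7. 7⁻¹ ≡ 11 (mod 19) since 7·11 = 77 ≡ 1, so λ ≡ 15·11 ≡ 13.
  x = λ² - 9 - 9 = 169 - 18 ≡ 18; y = λ·(9 - 18) - 13 ≡ 3. → (18, 3)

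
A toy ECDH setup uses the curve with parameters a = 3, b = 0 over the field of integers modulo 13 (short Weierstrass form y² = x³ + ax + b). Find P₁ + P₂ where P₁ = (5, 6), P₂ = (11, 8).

(5, 6) + (11, 8). λ = (8 - 6)/(11 - 5) ≡ 2/6 mod 13. 6⁻¹ ≡ 11 (mod 13), so λ ≡ 9.
  x = λ² - 5 - 11 = 81 - 16 ≡ 0; y = λ·(5 - 0) - 6 ≡ 0. → (0, 0)

(0, 0)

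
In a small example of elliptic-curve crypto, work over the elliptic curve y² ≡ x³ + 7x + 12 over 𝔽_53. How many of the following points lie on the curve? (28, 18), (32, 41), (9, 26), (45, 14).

(28, 18): 18² ≡ 6, rhs ≡ 6 → on.
(32, 41): 41² ≡ 38, rhs ≡ 38 → on.
(9, 26): 26² ≡ 40, rhs ≡ 9 → off.
(45, 14): 14² ≡ 37, rhs ≡ 27 → off.

2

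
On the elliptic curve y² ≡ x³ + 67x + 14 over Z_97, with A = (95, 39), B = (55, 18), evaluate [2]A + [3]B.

(31, 39)

First 2A:
Repeated addition: build up to 2A.
2A: tangent at (95, 39): λ = (3·95² + 67)/(2·39) ≡ 79/78. 78⁻¹ ≡ 51 (mod 97), so λ ≡ 79·51 ≡ 52.
  x = λ² - 95 - 95 = 2704 - 190 ≡ 89; y = λ·(95 - 89) - 39 ≡ 79. → (89, 79)
2A = (89, 79).
Next 3B:
Repeated addition: build up to 3B.
2B: tangent at (55, 18): λ = (3·55² + 67)/(2·18) ≡ 24/36. 36⁻¹ ≡ 62 (mod 97), so λ ≡ 24·62 ≡ 33.
  x = λ² - 55 - 55 = 1089 - 110 ≡ 9; y = λ·(55 - 9) - 18 ≡ 45. → (9, 45)
3B: (9, 45) + (55, 18). λ = (18 - 45)/(55 - 9) ≡ 70/46 mod 97. 46⁻¹ ≡ 19 (mod 97), so λ ≡ 69.
  x = λ² - 9 - 55 = 4761 - 64 ≡ 41; y = λ·(9 - 41) - 45 ≡ 75. → (41, 75)
3B = (41, 75).
Finally 2A + 3B:
(89, 79) + (41, 75). λ = (75 - 79)/(41 - 89) ≡ 93/49 mod 97. 49⁻¹ ≡ 2 (mod 97) since 49·2 = 98 ≡ 1, so λ ≡ 89.
  x = λ² - 89 - 41 = 7921 - 130 ≡ 31; y = λ·(89 - 31) - 79 ≡ 39. → (31, 39)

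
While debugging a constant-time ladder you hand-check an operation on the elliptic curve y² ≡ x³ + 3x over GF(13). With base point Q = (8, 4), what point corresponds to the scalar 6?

Repeated addition: build up to 6Q.
2Q: tangent at (8, 4): λ = (3·8² + 3)/(2·4) ≡ 0/8. 8⁻¹ ≡ 5 (mod 13) since 8·5 = 40 ≡ 1, so λ ≡ 0·5 ≡ 0.
  x = λ² - 8 - 8 = 0 - 16 ≡ 10; y = λ·(8 - 10) - 4 ≡ 9. → (10, 9)
3Q: (10, 9) + (8, 4). λ = (4 - 9)/(8 - 10) ≡ 8/11 mod 13. 11⁻¹ ≡ 6 (mod 13) since 11·6 = 66 ≡ 1, so λ ≡ 9.
  x = λ² - 10 - 8 = 81 - 18 ≡ 11; y = λ·(10 - 11) - 9 ≡ 8. → (11, 8)
4Q: (11, 8) + (8, 4). λ = (4 - 8)/(8 - 11) ≡ 9/10 mod 13. 10⁻¹ ≡ 4 (mod 13), so λ ≡ 10.
  x = λ² - 11 - 8 = 100 - 19 ≡ 3; y = λ·(11 - 3) - 8 ≡ 7. → (3, 7)
5Q: (3, 7) + (8, 4). λ = (4 - 7)/(8 - 3) ≡ 10/5 mod 13. 5⁻¹ ≡ 8 (mod 13), so λ ≡ 2.
  x = λ² - 3 - 8 = 4 - 11 ≡ 6; y = λ·(3 - 6) - 7 ≡ 0. → (6, 0)
6Q: (6, 0) + (8, 4). λ = (4 - 0)/(8 - 6) ≡ 4/2 mod 13. 2⁻¹ ≡ 7 (mod 13), so λ ≡ 2.
  x = λ² - 6 - 8 = 4 - 14 ≡ 3; y = λ·(6 - 3) - 0 ≡ 6. → (3, 6)

(3, 6)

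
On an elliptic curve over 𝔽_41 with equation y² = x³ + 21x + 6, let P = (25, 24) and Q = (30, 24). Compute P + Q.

(27, 17)

(25, 24) + (30, 24). λ = (24 - 24)/(30 - 25) ≡ 0/5 mod 41. 5⁻¹ ≡ 33 (mod 41), so λ ≡ 0.
  x = λ² - 25 - 30 = 0 - 55 ≡ 27; y = λ·(25 - 27) - 24 ≡ 17. → (27, 17)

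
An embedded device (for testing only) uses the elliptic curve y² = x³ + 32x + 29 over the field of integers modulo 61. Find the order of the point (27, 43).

2P: tangent at (27, 43): λ = (3·27² + 32)/(2·43) ≡ 23/25. 25⁻¹ ≡ 22 (mod 61), so λ ≡ 23·22 ≡ 18.
  x = λ² - 27 - 27 = 324 - 54 ≡ 26; y = λ·(27 - 26) - 43 ≡ 36. → (26, 36)
3P: (26, 36) + (27, 43). λ = (43 - 36)/(27 - 26) ≡ 7/1 mod 61. 1⁻¹ ≡ 1 (mod 61), so λ ≡ 7.
  x = λ² - 26 - 27 = 49 - 53 ≡ 57; y = λ·(26 - 57) - 36 ≡ 52. → (57, 52)
4P: (57, 52) + (27, 43). λ = (43 - 52)/(27 - 57) ≡ 52/31 mod 61. 31⁻¹ ≡ 2 (mod 61), so λ ≡ 43.
  x = λ² - 57 - 27 = 1849 - 84 ≡ 57; y = λ·(57 - 57) - 52 ≡ 9. → (57, 9)
5P: (57, 9) + (27, 43). λ = (43 - 9)/(27 - 57) ≡ 34/31 mod 61. 31⁻¹ ≡ 2 (mod 61), so λ ≡ 7.
  x = λ² - 57 - 27 = 49 - 84 ≡ 26; y = λ·(57 - 26) - 9 ≡ 25. → (26, 25)
6P: (26, 25) + (27, 43). λ = (43 - 25)/(27 - 26) ≡ 18/1 mod 61. 1⁻¹ ≡ 1 (mod 61), so λ ≡ 18.
  x = λ² - 26 - 27 = 324 - 53 ≡ 27; y = λ·(26 - 27) - 25 ≡ 18. → (27, 18)
7P: (27, 18) + (27, 43): same x and y₁ ≡ -y₂, so the sum is ∞.
7P = ∞, so the order is 7.

7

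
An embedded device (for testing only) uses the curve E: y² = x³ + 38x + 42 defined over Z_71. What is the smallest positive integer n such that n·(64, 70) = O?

2P: tangent at (64, 70): λ = (3·64² + 38)/(2·70) ≡ 43/69. 69⁻¹ ≡ 35 (mod 71), so λ ≡ 43·35 ≡ 14.
  x = λ² - 64 - 64 = 196 - 128 ≡ 68; y = λ·(64 - 68) - 70 ≡ 16. → (68, 16)
3P: (68, 16) + (64, 70). λ = (70 - 16)/(64 - 68) ≡ 54/67 mod 71. 67⁻¹ ≡ 53 (mod 71), so λ ≡ 22.
  x = λ² - 68 - 64 = 484 - 132 ≡ 68; y = λ·(68 - 68) - 16 ≡ 55. → (68, 55)
4P: (68, 55) + (64, 70). λ = (70 - 55)/(64 - 68) ≡ 15/67 mod 71. 67⁻¹ ≡ 53 (mod 71), so λ ≡ 14.
  x = λ² - 68 - 64 = 196 - 132 ≡ 64; y = λ·(68 - 64) - 55 ≡ 1. → (64, 1)
5P: (64, 1) + (64, 70): same x and y₁ ≡ -y₂, so the sum is O.
5P = O, so the order is 5.

5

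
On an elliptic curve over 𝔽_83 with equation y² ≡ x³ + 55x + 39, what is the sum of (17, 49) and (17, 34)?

The two points share x = 17 and their y-coordinates satisfy 49 + 34 ≡ 0 (mod 83), so they are inverses. Their sum is 𝒪.

O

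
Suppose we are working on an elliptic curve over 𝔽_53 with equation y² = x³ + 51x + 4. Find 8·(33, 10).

(41, 46)

Write Q = (33, 10).
Double-and-add on 8 = (1000)₂. Start with Q = (33, 10) for the leading 1-bit.
double: tangent at (33, 10): λ = (3·33² + 51)/(2·10) ≡ 32/20. 20⁻¹ ≡ 8 (mod 53), so λ ≡ 32·8 ≡ 44.
  x = λ² - 33 - 33 = 1936 - 66 ≡ 15; y = λ·(33 - 15) - 10 ≡ 40. → (15, 40)
double: tangent at (15, 40): λ = (3·15² + 51)/(2·40) ≡ 37/27. 27⁻¹ ≡ 2 (mod 53), so λ ≡ 37·2 ≡ 21.
  x = λ² - 15 - 15 = 441 - 30 ≡ 40; y = λ·(15 - 40) - 40 ≡ 18. → (40, 18)
double: tangent at (40, 18): λ = (3·40² + 51)/(2·18) ≡ 28/36. 36⁻¹ ≡ 28 (mod 53) since 36·28 = 1008 ≡ 1, so λ ≡ 28·28 ≡ 42.
  x = λ² - 40 - 40 = 1764 - 80 ≡ 41; y = λ·(40 - 41) - 18 ≡ 46. → (41, 46)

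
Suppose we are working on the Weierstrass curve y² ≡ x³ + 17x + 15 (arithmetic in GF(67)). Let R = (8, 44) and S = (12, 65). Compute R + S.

(62, 41)

(8, 44) + (12, 65). λ = (65 - 44)/(12 - 8) ≡ 21/4 mod 67. 4⁻¹ ≡ 17 (mod 67), so λ ≡ 22.
  x = λ² - 8 - 12 = 484 - 20 ≡ 62; y = λ·(8 - 62) - 44 ≡ 41. → (62, 41)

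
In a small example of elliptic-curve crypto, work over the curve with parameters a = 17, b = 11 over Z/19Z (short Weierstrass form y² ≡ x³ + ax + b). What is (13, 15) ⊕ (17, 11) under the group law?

(9, 0)

(13, 15) + (17, 11). λ = (11 - 15)/(17 - 13) ≡ 15/4 mod 19. 4⁻¹ ≡ 5 (mod 19), so λ ≡ 18.
  x = λ² - 13 - 17 = 324 - 30 ≡ 9; y = λ·(13 - 9) - 15 ≡ 0. → (9, 0)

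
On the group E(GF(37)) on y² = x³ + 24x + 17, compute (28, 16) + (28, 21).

The two points share x = 28 and their y-coordinates satisfy 16 + 21 ≡ 0 (mod 37), so they are inverses. Their sum is the point at infinity.

O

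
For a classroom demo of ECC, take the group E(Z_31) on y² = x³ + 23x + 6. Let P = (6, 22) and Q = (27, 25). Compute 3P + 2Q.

First 3P:
Repeated addition: build up to 3P.
2P: tangent at (6, 22): λ = (3·6² + 23)/(2·22) ≡ 7/13. 13⁻¹ ≡ 12 (mod 31), so λ ≡ 7·12 ≡ 22.
  x = λ² - 6 - 6 = 484 - 12 ≡ 7; y = λ·(6 - 7) - 22 ≡ 18. → (7, 18)
3P: (7, 18) + (6, 22). λ = (22 - 18)/(6 - 7) ≡ 4/30 mod 31. 30⁻¹ ≡ 30 (mod 31) since 30·30 = 900 ≡ 1, so λ ≡ 27.
  x = λ² - 7 - 6 = 729 - 13 ≡ 3; y = λ·(7 - 3) - 18 ≡ 28. → (3, 28)
3P = (3, 28).
Next 2Q:
Repeated addition: build up to 2Q.
2Q: tangent at (27, 25): λ = (3·27² + 23)/(2·25) ≡ 9/19. 19⁻¹ ≡ 18 (mod 31), so λ ≡ 9·18 ≡ 7.
  x = λ² - 27 - 27 = 49 - 54 ≡ 26; y = λ·(27 - 26) - 25 ≡ 13. → (26, 13)
2Q = (26, 13).
Finally 3P + 2Q:
(3, 28) + (26, 13). λ = (13 - 28)/(26 - 3) ≡ 16/23 mod 31. 23⁻¹ ≡ 27 (mod 31) since 23·27 = 621 ≡ 1, so λ ≡ 29.
  x = λ² - 3 - 26 = 841 - 29 ≡ 6; y = λ·(3 - 6) - 28 ≡ 9. → (6, 9)

(6, 9)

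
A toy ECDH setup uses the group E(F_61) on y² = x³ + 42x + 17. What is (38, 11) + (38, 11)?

(26, 18)

tangent at (38, 11): λ = (3·38² + 42)/(2·11) ≡ 43/22. 22⁻¹ ≡ 25 (mod 61), so λ ≡ 43·25 ≡ 38.
  x = λ² - 38 - 38 = 1444 - 76 ≡ 26; y = λ·(38 - 26) - 11 ≡ 18. → (26, 18)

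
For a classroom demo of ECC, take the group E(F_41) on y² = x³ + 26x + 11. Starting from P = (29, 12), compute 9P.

(40, 5)

Double-and-add on 9 = (1001)₂. Start with P = (29, 12) for the leading 1-bit.
double: tangent at (29, 12): λ = (3·29² + 26)/(2·12) ≡ 7/24. 24⁻¹ ≡ 12 (mod 41), so λ ≡ 7·12 ≡ 2.
  x = λ² - 29 - 29 = 4 - 58 ≡ 28; y = λ·(29 - 28) - 12 ≡ 31. → (28, 31)
double: tangent at (28, 31): λ = (3·28² + 26)/(2·31) ≡ 0/21. 21⁻¹ ≡ 2 (mod 41) since 21·2 = 42 ≡ 1, so λ ≡ 0·2 ≡ 0.
  x = λ² - 28 - 28 = 0 - 56 ≡ 26; y = λ·(28 - 26) - 31 ≡ 10. → (26, 10)
double: tangent at (26, 10): λ = (3·26² + 26)/(2·10) ≡ 4/20. 20⁻¹ ≡ 39 (mod 41), so λ ≡ 4·39 ≡ 33.
  x = λ² - 26 - 26 = 1089 - 52 ≡ 12; y = λ·(26 - 12) - 10 ≡ 1. → (12, 1)
add P: (12, 1) + (29, 12). λ = (12 - 1)/(29 - 12) ≡ 11/17 mod 41. 17⁻¹ ≡ 29 (mod 41), so λ ≡ 32.
  x = λ² - 12 - 29 = 1024 - 41 ≡ 40; y = λ·(12 - 40) - 1 ≡ 5. → (40, 5)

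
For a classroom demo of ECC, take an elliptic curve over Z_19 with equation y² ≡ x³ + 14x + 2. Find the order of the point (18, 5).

2P: tangent at (18, 5): λ = (3·18² + 14)/(2·5) ≡ 17/10. 10⁻¹ ≡ 2 (mod 19), so λ ≡ 17·2 ≡ 15.
  x = λ² - 18 - 18 = 225 - 36 ≡ 18; y = λ·(18 - 18) - 5 ≡ 14. → (18, 14)
3P: (18, 14) + (18, 5): same x and y₁ ≡ -y₂, so the sum is 𝒪.
3P = 𝒪, so the order is 3.

3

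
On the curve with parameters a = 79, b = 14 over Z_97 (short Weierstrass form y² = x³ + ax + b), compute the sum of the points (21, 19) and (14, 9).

(68, 94)

(21, 19) + (14, 9). λ = (9 - 19)/(14 - 21) ≡ 87/90 mod 97. 90⁻¹ ≡ 83 (mod 97) since 90·83 = 7470 ≡ 1, so λ ≡ 43.
  x = λ² - 21 - 14 = 1849 - 35 ≡ 68; y = λ·(21 - 68) - 19 ≡ 94. → (68, 94)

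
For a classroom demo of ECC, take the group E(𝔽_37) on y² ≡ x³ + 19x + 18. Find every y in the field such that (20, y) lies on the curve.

x³ + 19x + 18 = 8398 ≡ 36 (mod 37).
Square roots of 36 mod 37: 6 and 31 (since 6² = 36 ≡ 36).

6, 31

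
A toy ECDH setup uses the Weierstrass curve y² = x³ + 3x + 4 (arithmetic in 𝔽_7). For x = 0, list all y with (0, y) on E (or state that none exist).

2, 5

x³ + 3x + 4 = 4 ≡ 4 (mod 7).
Square roots of 4 mod 7: 2 and 5 (since 2² = 4 ≡ 4).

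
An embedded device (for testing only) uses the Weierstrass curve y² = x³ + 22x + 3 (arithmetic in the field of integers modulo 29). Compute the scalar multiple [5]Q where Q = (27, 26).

(3, 26)

Repeated addition: build up to 5Q.
2Q: tangent at (27, 26): λ = (3·27² + 22)/(2·26) ≡ 5/23. 23⁻¹ ≡ 24 (mod 29) since 23·24 = 552 ≡ 1, so λ ≡ 5·24 ≡ 4.
  x = λ² - 27 - 27 = 16 - 54 ≡ 20; y = λ·(27 - 20) - 26 ≡ 2. → (20, 2)
3Q: (20, 2) + (27, 26). λ = (26 - 2)/(27 - 20) ≡ 24/7 mod 29. 7⁻¹ ≡ 25 (mod 29) since 7·25 = 175 ≡ 1, so λ ≡ 20.
  x = λ² - 20 - 27 = 400 - 47 ≡ 5; y = λ·(20 - 5) - 2 ≡ 8. → (5, 8)
4Q: (5, 8) + (27, 26). λ = (26 - 8)/(27 - 5) ≡ 18/22 mod 29. 22⁻¹ ≡ 4 (mod 29), so λ ≡ 14.
  x = λ² - 5 - 27 = 196 - 32 ≡ 19; y = λ·(5 - 19) - 8 ≡ 28. → (19, 28)
5Q: (19, 28) + (27, 26). λ = (26 - 28)/(27 - 19) ≡ 27/8 mod 29. 8⁻¹ ≡ 11 (mod 29), so λ ≡ 7.
  x = λ² - 19 - 27 = 49 - 46 ≡ 3; y = λ·(19 - 3) - 28 ≡ 26. → (3, 26)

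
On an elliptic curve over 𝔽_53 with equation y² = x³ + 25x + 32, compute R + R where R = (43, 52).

tangent at (43, 52): λ = (3·43² + 25)/(2·52) ≡ 7/51. 51⁻¹ ≡ 26 (mod 53), so λ ≡ 7·26 ≡ 23.
  x = λ² - 43 - 43 = 529 - 86 ≡ 19; y = λ·(43 - 19) - 52 ≡ 23. → (19, 23)

(19, 23)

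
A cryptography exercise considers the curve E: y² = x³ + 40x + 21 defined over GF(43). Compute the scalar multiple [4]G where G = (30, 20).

(2, 25)

Double-and-add on 4 = (100)₂. Start with G = (30, 20) for the leading 1-bit.
double: tangent at (30, 20): λ = (3·30² + 40)/(2·20) ≡ 31/40. 40⁻¹ ≡ 14 (mod 43), so λ ≡ 31·14 ≡ 4.
  x = λ² - 30 - 30 = 16 - 60 ≡ 42; y = λ·(30 - 42) - 20 ≡ 18. → (42, 18)
double: tangent at (42, 18): λ = (3·42² + 40)/(2·18) ≡ 0/36. 36⁻¹ ≡ 6 (mod 43) since 36·6 = 216 ≡ 1, so λ ≡ 0·6 ≡ 0.
  x = λ² - 42 - 42 = 0 - 84 ≡ 2; y = λ·(42 - 2) - 18 ≡ 25. → (2, 25)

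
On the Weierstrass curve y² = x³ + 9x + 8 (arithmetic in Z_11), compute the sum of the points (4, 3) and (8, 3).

(4, 3) + (8, 3). λ = (3 - 3)/(8 - 4) ≡ 0/4 mod 11. 4⁻¹ ≡ 3 (mod 11), so λ ≡ 0.
  x = λ² - 4 - 8 = 0 - 12 ≡ 10; y = λ·(4 - 10) - 3 ≡ 8. → (10, 8)

(10, 8)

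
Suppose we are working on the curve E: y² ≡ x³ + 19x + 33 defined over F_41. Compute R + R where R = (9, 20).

tangent at (9, 20): λ = (3·9² + 19)/(2·20) ≡ 16/40. 40⁻¹ ≡ 40 (mod 41) since 40·40 = 1600 ≡ 1, so λ ≡ 16·40 ≡ 25.
  x = λ² - 9 - 9 = 625 - 18 ≡ 33; y = λ·(9 - 33) - 20 ≡ 36. → (33, 36)

(33, 36)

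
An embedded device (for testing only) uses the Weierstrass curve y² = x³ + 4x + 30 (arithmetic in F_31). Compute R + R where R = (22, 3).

tangent at (22, 3): λ = (3·22² + 4)/(2·3) ≡ 30/6. 6⁻¹ ≡ 26 (mod 31), so λ ≡ 30·26 ≡ 5.
  x = λ² - 22 - 22 = 25 - 44 ≡ 12; y = λ·(22 - 12) - 3 ≡ 16. → (12, 16)

(12, 16)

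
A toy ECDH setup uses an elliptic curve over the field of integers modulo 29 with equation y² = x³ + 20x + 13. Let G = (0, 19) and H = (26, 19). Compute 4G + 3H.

(3, 19)

First 4G:
Double-and-add on 4 = (100)₂. Start with G = (0, 19) for the leading 1-bit.
double: tangent at (0, 19): λ = (3·0² + 20)/(2·19) ≡ 20/9. 9⁻¹ ≡ 13 (mod 29), so λ ≡ 20·13 ≡ 28.
  x = λ² - 0 - 0 = 784 - 0 ≡ 1; y = λ·(0 - 1) - 19 ≡ 11. → (1, 11)
double: tangent at (1, 11): λ = (3·1² + 20)/(2·11) ≡ 23/22. 22⁻¹ ≡ 4 (mod 29), so λ ≡ 23·4 ≡ 5.
  x = λ² - 1 - 1 = 25 - 2 ≡ 23; y = λ·(1 - 23) - 11 ≡ 24. → (23, 24)
4G = (23, 24).
Next 3H:
Repeated addition: build up to 3H.
2H: tangent at (26, 19): λ = (3·26² + 20)/(2·19) ≡ 18/9. 9⁻¹ ≡ 13 (mod 29) since 9·13 = 117 ≡ 1, so λ ≡ 18·13 ≡ 2.
  x = λ² - 26 - 26 = 4 - 52 ≡ 10; y = λ·(26 - 10) - 19 ≡ 13. → (10, 13)
3H: (10, 13) + (26, 19). λ = (19 - 13)/(26 - 10) ≡ 6/16 mod 29. 16⁻¹ ≡ 20 (mod 29), so λ ≡ 4.
  x = λ² - 10 - 26 = 16 - 36 ≡ 9; y = λ·(10 - 9) - 13 ≡ 20. → (9, 20)
3H = (9, 20).
Finally 4G + 3H:
(23, 24) + (9, 20). λ = (20 - 24)/(9 - 23) ≡ 25/15 mod 29. 15⁻¹ ≡ 2 (mod 29), so λ ≡ 21.
  x = λ² - 23 - 9 = 441 - 32 ≡ 3; y = λ·(23 - 3) - 24 ≡ 19. → (3, 19)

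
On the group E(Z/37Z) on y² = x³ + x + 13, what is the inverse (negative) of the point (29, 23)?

-(29, 23) = (29, -23 mod 37) = (29, 14).

(29, 14)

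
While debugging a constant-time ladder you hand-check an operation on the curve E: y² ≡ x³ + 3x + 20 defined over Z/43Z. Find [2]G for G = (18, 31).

(16, 6)

tangent at (18, 31): λ = (3·18² + 3)/(2·31) ≡ 29/19. 19⁻¹ ≡ 34 (mod 43) since 19·34 = 646 ≡ 1, so λ ≡ 29·34 ≡ 40.
  x = λ² - 18 - 18 = 1600 - 36 ≡ 16; y = λ·(18 - 16) - 31 ≡ 6. → (16, 6)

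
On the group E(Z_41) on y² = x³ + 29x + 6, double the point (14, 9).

tangent at (14, 9): λ = (3·14² + 29)/(2·9) ≡ 2/18. 18⁻¹ ≡ 16 (mod 41), so λ ≡ 2·16 ≡ 32.
  x = λ² - 14 - 14 = 1024 - 28 ≡ 12; y = λ·(14 - 12) - 9 ≡ 14. → (12, 14)

(12, 14)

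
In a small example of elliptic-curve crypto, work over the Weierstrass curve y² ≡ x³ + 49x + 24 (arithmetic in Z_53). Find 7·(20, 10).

Write Q = (20, 10).
Double-and-add on 7 = (111)₂. Start with Q = (20, 10) for the leading 1-bit.
double: tangent at (20, 10): λ = (3·20² + 49)/(2·10) ≡ 30/20. 20⁻¹ ≡ 8 (mod 53) since 20·8 = 160 ≡ 1, so λ ≡ 30·8 ≡ 28.
  x = λ² - 20 - 20 = 784 - 40 ≡ 2; y = λ·(20 - 2) - 10 ≡ 17. → (2, 17)
add Q: (2, 17) + (20, 10). λ = (10 - 17)/(20 - 2) ≡ 46/18 mod 53. 18⁻¹ ≡ 3 (mod 53), so λ ≡ 32.
  x = λ² - 2 - 20 = 1024 - 22 ≡ 48; y = λ·(2 - 48) - 17 ≡ 48. → (48, 48)
double: tangent at (48, 48): λ = (3·48² + 49)/(2·48) ≡ 18/43. 43⁻¹ ≡ 37 (mod 53) since 43·37 = 1591 ≡ 1, so λ ≡ 18·37 ≡ 30.
  x = λ² - 48 - 48 = 900 - 96 ≡ 9; y = λ·(48 - 9) - 48 ≡ 9. → (9, 9)
add Q: (9, 9) + (20, 10). λ = (10 - 9)/(20 - 9) ≡ 1/11 mod 53. 11⁻¹ ≡ 29 (mod 53), so λ ≡ 29.
  x = λ² - 9 - 20 = 841 - 29 ≡ 17; y = λ·(9 - 17) - 9 ≡ 24. → (17, 24)

(17, 24)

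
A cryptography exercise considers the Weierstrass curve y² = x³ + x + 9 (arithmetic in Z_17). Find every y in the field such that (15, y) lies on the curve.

4, 13

x³ + 1x + 9 = 3399 ≡ 16 (mod 17).
Square roots of 16 mod 17: 4 and 13 (since 4² = 16 ≡ 16).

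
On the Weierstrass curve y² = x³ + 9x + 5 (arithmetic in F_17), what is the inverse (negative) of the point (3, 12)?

(3, 5)

-(3, 12) = (3, -12 mod 17) = (3, 5).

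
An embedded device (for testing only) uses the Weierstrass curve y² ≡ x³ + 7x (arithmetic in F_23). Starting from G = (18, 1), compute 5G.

Double-and-add on 5 = (101)₂. Start with G = (18, 1) for the leading 1-bit.
double: tangent at (18, 1): λ = (3·18² + 7)/(2·1) ≡ 13/2. 2⁻¹ ≡ 12 (mod 23) since 2·12 = 24 ≡ 1, so λ ≡ 13·12 ≡ 18.
  x = λ² - 18 - 18 = 324 - 36 ≡ 12; y = λ·(18 - 12) - 1 ≡ 15. → (12, 15)
double: tangent at (12, 15): λ = (3·12² + 7)/(2·15) ≡ 2/7. 7⁻¹ ≡ 10 (mod 23) since 7·10 = 70 ≡ 1, so λ ≡ 2·10 ≡ 20.
  x = λ² - 12 - 12 = 400 - 24 ≡ 8; y = λ·(12 - 8) - 15 ≡ 19. → (8, 19)
add G: (8, 19) + (18, 1). λ = (1 - 19)/(18 - 8) ≡ 5/10 mod 23. 10⁻¹ ≡ 7 (mod 23), so λ ≡ 12.
  x = λ² - 8 - 18 = 144 - 26 ≡ 3; y = λ·(8 - 3) - 19 ≡ 18. → (3, 18)

(3, 18)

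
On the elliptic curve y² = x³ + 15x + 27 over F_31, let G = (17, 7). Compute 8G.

Repeated addition: build up to 8G.
2G: tangent at (17, 7): λ = (3·17² + 15)/(2·7) ≡ 14/14. 14⁻¹ ≡ 20 (mod 31), so λ ≡ 14·20 ≡ 1.
  x = λ² - 17 - 17 = 1 - 34 ≡ 29; y = λ·(17 - 29) - 7 ≡ 12. → (29, 12)
3G: (29, 12) + (17, 7). λ = (7 - 12)/(17 - 29) ≡ 26/19 mod 31. 19⁻¹ ≡ 18 (mod 31) since 19·18 = 342 ≡ 1, so λ ≡ 3.
  x = λ² - 29 - 17 = 9 - 46 ≡ 25; y = λ·(29 - 25) - 12 ≡ 0. → (25, 0)
4G: (25, 0) + (17, 7). λ = (7 - 0)/(17 - 25) ≡ 7/23 mod 31. 23⁻¹ ≡ 27 (mod 31), so λ ≡ 3.
  x = λ² - 25 - 17 = 9 - 42 ≡ 29; y = λ·(25 - 29) - 0 ≡ 19. → (29, 19)
5G: (29, 19) + (17, 7). λ = (7 - 19)/(17 - 29) ≡ 19/19 mod 31. 19⁻¹ ≡ 18 (mod 31), so λ ≡ 1.
  x = λ² - 29 - 17 = 1 - 46 ≡ 17; y = λ·(29 - 17) - 19 ≡ 24. → (17, 24)
6G: (17, 24) + (17, 7): same x and y₁ ≡ -y₂, so the sum is ∞.
7G: ∞ + (17, 7) = (17, 7) (identity).
8G: tangent at (17, 7): λ = (3·17² + 15)/(2·7) ≡ 14/14. 14⁻¹ ≡ 20 (mod 31), so λ ≡ 14·20 ≡ 1.
  x = λ² - 17 - 17 = 1 - 34 ≡ 29; y = λ·(17 - 29) - 7 ≡ 12. → (29, 12)

(29, 12)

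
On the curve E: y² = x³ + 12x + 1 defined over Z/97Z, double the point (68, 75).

tangent at (68, 75): λ = (3·68² + 12)/(2·75) ≡ 13/53. 53⁻¹ ≡ 11 (mod 97), so λ ≡ 13·11 ≡ 46.
  x = λ² - 68 - 68 = 2116 - 136 ≡ 40; y = λ·(68 - 40) - 75 ≡ 49. → (40, 49)

(40, 49)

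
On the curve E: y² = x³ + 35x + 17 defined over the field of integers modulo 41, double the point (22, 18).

tangent at (22, 18): λ = (3·22² + 35)/(2·18) ≡ 11/36. 36⁻¹ ≡ 8 (mod 41), so λ ≡ 11·8 ≡ 6.
  x = λ² - 22 - 22 = 36 - 44 ≡ 33; y = λ·(22 - 33) - 18 ≡ 39. → (33, 39)

(33, 39)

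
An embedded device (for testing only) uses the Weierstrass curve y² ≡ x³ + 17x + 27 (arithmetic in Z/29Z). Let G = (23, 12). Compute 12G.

Repeated addition: build up to 12G.
2G: tangent at (23, 12): λ = (3·23² + 17)/(2·12) ≡ 9/24. 24⁻¹ ≡ 23 (mod 29) since 24·23 = 552 ≡ 1, so λ ≡ 9·23 ≡ 4.
  x = λ² - 23 - 23 = 16 - 46 ≡ 28; y = λ·(23 - 28) - 12 ≡ 26. → (28, 26)
3G: (28, 26) + (23, 12). λ = (12 - 26)/(23 - 28) ≡ 15/24 mod 29. 24⁻¹ ≡ 23 (mod 29), so λ ≡ 26.
  x = λ² - 28 - 23 = 676 - 51 ≡ 16; y = λ·(28 - 16) - 26 ≡ 25. → (16, 25)
4G: (16, 25) + (23, 12). λ = (12 - 25)/(23 - 16) ≡ 16/7 mod 29. 7⁻¹ ≡ 25 (mod 29), so λ ≡ 23.
  x = λ² - 16 - 23 = 529 - 39 ≡ 26; y = λ·(16 - 26) - 25 ≡ 6. → (26, 6)
5G: (26, 6) + (23, 12). λ = (12 - 6)/(23 - 26) ≡ 6/26 mod 29. 26⁻¹ ≡ 19 (mod 29) since 26·19 = 494 ≡ 1, so λ ≡ 27.
  x = λ² - 26 - 23 = 729 - 49 ≡ 13; y = λ·(26 - 13) - 6 ≡ 26. → (13, 26)
6G: (13, 26) + (23, 12). λ = (12 - 26)/(23 - 13) ≡ 15/10 mod 29. 10⁻¹ ≡ 3 (mod 29) since 10·3 = 30 ≡ 1, so λ ≡ 16.
  x = λ² - 13 - 23 = 256 - 36 ≡ 17; y = λ·(13 - 17) - 26 ≡ 26. → (17, 26)
7G: (17, 26) + (23, 12). λ = (12 - 26)/(23 - 17) ≡ 15/6 mod 29. 6⁻¹ ≡ 5 (mod 29) since 6·5 = 30 ≡ 1, so λ ≡ 17.
  x = λ² - 17 - 23 = 289 - 40 ≡ 17; y = λ·(17 - 17) - 26 ≡ 3. → (17, 3)
8G: (17, 3) + (23, 12). λ = (12 - 3)/(23 - 17) ≡ 9/6 mod 29. 6⁻¹ ≡ 5 (mod 29), so λ ≡ 16.
  x = λ² - 17 - 23 = 256 - 40 ≡ 13; y = λ·(17 - 13) - 3 ≡ 3. → (13, 3)
9G: (13, 3) + (23, 12). λ = (12 - 3)/(23 - 13) ≡ 9/10 mod 29. 10⁻¹ ≡ 3 (mod 29), so λ ≡ 27.
  x = λ² - 13 - 23 = 729 - 36 ≡ 26; y = λ·(13 - 26) - 3 ≡ 23. → (26, 23)
10G: (26, 23) + (23, 12). λ = (12 - 23)/(23 - 26) ≡ 18/26 mod 29. 26⁻¹ ≡ 19 (mod 29), so λ ≡ 23.
  x = λ² - 26 - 23 = 529 - 49 ≡ 16; y = λ·(26 - 16) - 23 ≡ 4. → (16, 4)
11G: (16, 4) + (23, 12). λ = (12 - 4)/(23 - 16) ≡ 8/7 mod 29. 7⁻¹ ≡ 25 (mod 29), so λ ≡ 26.
  x = λ² - 16 - 23 = 676 - 39 ≡ 28; y = λ·(16 - 28) - 4 ≡ 3. → (28, 3)
12G: (28, 3) + (23, 12). λ = (12 - 3)/(23 - 28) ≡ 9/24 mod 29. 24⁻¹ ≡ 23 (mod 29) since 24·23 = 552 ≡ 1, so λ ≡ 4.
  x = λ² - 28 - 23 = 16 - 51 ≡ 23; y = λ·(28 - 23) - 3 ≡ 17. → (23, 17)

(23, 17)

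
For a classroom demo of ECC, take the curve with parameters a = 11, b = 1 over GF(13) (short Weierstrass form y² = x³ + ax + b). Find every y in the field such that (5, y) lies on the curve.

5, 8

x³ + 11x + 1 = 181 ≡ 12 (mod 13).
Square roots of 12 mod 13: 5 and 8 (since 5² = 25 ≡ 12).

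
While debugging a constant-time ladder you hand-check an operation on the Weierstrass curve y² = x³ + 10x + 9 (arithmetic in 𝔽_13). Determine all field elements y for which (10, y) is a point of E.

2, 11

x³ + 10x + 9 = 1109 ≡ 4 (mod 13).
Square roots of 4 mod 13: 2 and 11 (since 2² = 4 ≡ 4).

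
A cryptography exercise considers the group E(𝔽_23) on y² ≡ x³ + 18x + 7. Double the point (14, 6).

(21, 20)

tangent at (14, 6): λ = (3·14² + 18)/(2·6) ≡ 8/12. 12⁻¹ ≡ 2 (mod 23) since 12·2 = 24 ≡ 1, so λ ≡ 8·2 ≡ 16.
  x = λ² - 14 - 14 = 256 - 28 ≡ 21; y = λ·(14 - 21) - 6 ≡ 20. → (21, 20)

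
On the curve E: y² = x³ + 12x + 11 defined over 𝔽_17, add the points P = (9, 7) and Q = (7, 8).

(14, 4)

(9, 7) + (7, 8). λ = (8 - 7)/(7 - 9) ≡ 1/15 mod 17. 15⁻¹ ≡ 8 (mod 17), so λ ≡ 8.
  x = λ² - 9 - 7 = 64 - 16 ≡ 14; y = λ·(9 - 14) - 7 ≡ 4. → (14, 4)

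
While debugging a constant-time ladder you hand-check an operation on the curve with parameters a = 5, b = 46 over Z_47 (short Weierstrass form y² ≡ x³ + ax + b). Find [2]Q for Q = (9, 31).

tangent at (9, 31): λ = (3·9² + 5)/(2·31) ≡ 13/15. 15⁻¹ ≡ 22 (mod 47), so λ ≡ 13·22 ≡ 4.
  x = λ² - 9 - 9 = 16 - 18 ≡ 45; y = λ·(9 - 45) - 31 ≡ 13. → (45, 13)

(45, 13)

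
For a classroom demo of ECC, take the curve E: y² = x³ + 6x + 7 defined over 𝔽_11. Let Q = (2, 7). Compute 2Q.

(10, 0)

tangent at (2, 7): λ = (3·2² + 6)/(2·7) ≡ 7/3. 3⁻¹ ≡ 4 (mod 11), so λ ≡ 7·4 ≡ 6.
  x = λ² - 2 - 2 = 36 - 4 ≡ 10; y = λ·(2 - 10) - 7 ≡ 0. → (10, 0)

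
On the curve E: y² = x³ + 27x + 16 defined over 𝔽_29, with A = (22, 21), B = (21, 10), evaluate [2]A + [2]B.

First 2A:
Repeated addition: build up to 2A.
2A: tangent at (22, 21): λ = (3·22² + 27)/(2·21) ≡ 0/13. 13⁻¹ ≡ 9 (mod 29), so λ ≡ 0·9 ≡ 0.
  x = λ² - 22 - 22 = 0 - 44 ≡ 14; y = λ·(22 - 14) - 21 ≡ 8. → (14, 8)
2A = (14, 8).
Next 2B:
Repeated addition: build up to 2B.
2B: tangent at (21, 10): λ = (3·21² + 27)/(2·10) ≡ 16/20. 20⁻¹ ≡ 16 (mod 29), so λ ≡ 16·16 ≡ 24.
  x = λ² - 21 - 21 = 576 - 42 ≡ 12; y = λ·(21 - 12) - 10 ≡ 3. → (12, 3)
2B = (12, 3).
Finally 2A + 2B:
(14, 8) + (12, 3). λ = (3 - 8)/(12 - 14) ≡ 24/27 mod 29. 27⁻¹ ≡ 14 (mod 29), so λ ≡ 17.
  x = λ² - 14 - 12 = 289 - 26 ≡ 2; y = λ·(14 - 2) - 8 ≡ 22. → (2, 22)

(2, 22)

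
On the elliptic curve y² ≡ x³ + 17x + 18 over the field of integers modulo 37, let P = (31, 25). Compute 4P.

Double-and-add on 4 = (100)₂. Start with P = (31, 25) for the leading 1-bit.
double: tangent at (31, 25): λ = (3·31² + 17)/(2·25) ≡ 14/13. 13⁻¹ ≡ 20 (mod 37) since 13·20 = 260 ≡ 1, so λ ≡ 14·20 ≡ 21.
  x = λ² - 31 - 31 = 441 - 62 ≡ 9; y = λ·(31 - 9) - 25 ≡ 30. → (9, 30)
double: tangent at (9, 30): λ = (3·9² + 17)/(2·30) ≡ 1/23. 23⁻¹ ≡ 29 (mod 37), so λ ≡ 1·29 ≡ 29.
  x = λ² - 9 - 9 = 841 - 18 ≡ 9; y = λ·(9 - 9) - 30 ≡ 7. → (9, 7)

(9, 7)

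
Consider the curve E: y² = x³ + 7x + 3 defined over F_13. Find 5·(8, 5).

(0, 4)

Write G = (8, 5).
Double-and-add on 5 = (101)₂. Start with G = (8, 5) for the leading 1-bit.
double: tangent at (8, 5): λ = (3·8² + 7)/(2·5) ≡ 4/10. 10⁻¹ ≡ 4 (mod 13), so λ ≡ 4·4 ≡ 3.
  x = λ² - 8 - 8 = 9 - 16 ≡ 6; y = λ·(8 - 6) - 5 ≡ 1. → (6, 1)
double: tangent at (6, 1): λ = (3·6² + 7)/(2·1) ≡ 11/2. 2⁻¹ ≡ 7 (mod 13), so λ ≡ 11·7 ≡ 12.
  x = λ² - 6 - 6 = 144 - 12 ≡ 2; y = λ·(6 - 2) - 1 ≡ 8. → (2, 8)
add G: (2, 8) + (8, 5). λ = (5 - 8)/(8 - 2) ≡ 10/6 mod 13. 6⁻¹ ≡ 11 (mod 13), so λ ≡ 6.
  x = λ² - 2 - 8 = 36 - 10 ≡ 0; y = λ·(2 - 0) - 8 ≡ 4. → (0, 4)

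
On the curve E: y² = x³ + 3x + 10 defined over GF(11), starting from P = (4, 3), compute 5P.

(4, 8)

Double-and-add on 5 = (101)₂. Start with P = (4, 3) for the leading 1-bit.
double: tangent at (4, 3): λ = (3·4² + 3)/(2·3) ≡ 7/6. 6⁻¹ ≡ 2 (mod 11), so λ ≡ 7·2 ≡ 3.
  x = λ² - 4 - 4 = 9 - 8 ≡ 1; y = λ·(4 - 1) - 3 ≡ 6. → (1, 6)
double: tangent at (1, 6): λ = (3·1² + 3)/(2·6) ≡ 6/1. 1⁻¹ ≡ 1 (mod 11) since 1·1 = 1 ≡ 1, so λ ≡ 6·1 ≡ 6.
  x = λ² - 1 - 1 = 36 - 2 ≡ 1; y = λ·(1 - 1) - 6 ≡ 5. → (1, 5)
add P: (1, 5) + (4, 3). λ = (3 - 5)/(4 - 1) ≡ 9/3 mod 11. 3⁻¹ ≡ 4 (mod 11), so λ ≡ 3.
  x = λ² - 1 - 4 = 9 - 5 ≡ 4; y = λ·(1 - 4) - 5 ≡ 8. → (4, 8)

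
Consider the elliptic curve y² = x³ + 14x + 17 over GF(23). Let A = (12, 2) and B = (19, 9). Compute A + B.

(16, 17)

(12, 2) + (19, 9). λ = (9 - 2)/(19 - 12) ≡ 7/7 mod 23. 7⁻¹ ≡ 10 (mod 23) since 7·10 = 70 ≡ 1, so λ ≡ 1.
  x = λ² - 12 - 19 = 1 - 31 ≡ 16; y = λ·(12 - 16) - 2 ≡ 17. → (16, 17)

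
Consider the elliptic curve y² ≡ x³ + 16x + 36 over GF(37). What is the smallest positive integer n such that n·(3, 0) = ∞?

2

2P: (3, 0) + (3, 0): same x and y₁ ≡ -y₂, so the sum is ∞.
2P = ∞, so the order is 2.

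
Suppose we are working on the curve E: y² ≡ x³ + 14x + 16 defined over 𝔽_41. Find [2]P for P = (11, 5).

(18, 14)

tangent at (11, 5): λ = (3·11² + 14)/(2·5) ≡ 8/10. 10⁻¹ ≡ 37 (mod 41) since 10·37 = 370 ≡ 1, so λ ≡ 8·37 ≡ 9.
  x = λ² - 11 - 11 = 81 - 22 ≡ 18; y = λ·(11 - 18) - 5 ≡ 14. → (18, 14)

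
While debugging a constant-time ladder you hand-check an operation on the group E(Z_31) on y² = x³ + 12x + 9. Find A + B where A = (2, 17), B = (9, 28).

(25, 0)

(2, 17) + (9, 28). λ = (28 - 17)/(9 - 2) ≡ 11/7 mod 31. 7⁻¹ ≡ 9 (mod 31), so λ ≡ 6.
  x = λ² - 2 - 9 = 36 - 11 ≡ 25; y = λ·(2 - 25) - 17 ≡ 0. → (25, 0)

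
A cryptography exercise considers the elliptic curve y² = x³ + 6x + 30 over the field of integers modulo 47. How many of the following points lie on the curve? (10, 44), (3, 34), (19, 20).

2

(10, 44): 44² ≡ 9, rhs ≡ 9 → on.
(3, 34): 34² ≡ 28, rhs ≡ 28 → on.
(19, 20): 20² ≡ 24, rhs ≡ 0 → off.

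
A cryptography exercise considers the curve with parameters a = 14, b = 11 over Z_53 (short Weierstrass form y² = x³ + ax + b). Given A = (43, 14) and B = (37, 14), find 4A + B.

(6, 29)

First 4A:
Double-and-add on 4 = (100)₂. Start with A = (43, 14) for the leading 1-bit.
double: tangent at (43, 14): λ = (3·43² + 14)/(2·14) ≡ 49/28. 28⁻¹ ≡ 36 (mod 53) since 28·36 = 1008 ≡ 1, so λ ≡ 49·36 ≡ 15.
  x = λ² - 43 - 43 = 225 - 86 ≡ 33; y = λ·(43 - 33) - 14 ≡ 30. → (33, 30)
double: tangent at (33, 30): λ = (3·33² + 14)/(2·30) ≡ 48/7. 7⁻¹ ≡ 38 (mod 53), so λ ≡ 48·38 ≡ 22.
  x = λ² - 33 - 33 = 484 - 66 ≡ 47; y = λ·(33 - 47) - 30 ≡ 33. → (47, 33)
4A = (47, 33).
Finally 4A + B:
(47, 33) + (37, 14). λ = (14 - 33)/(37 - 47) ≡ 34/43 mod 53. 43⁻¹ ≡ 37 (mod 53), so λ ≡ 39.
  x = λ² - 47 - 37 = 1521 - 84 ≡ 6; y = λ·(47 - 6) - 33 ≡ 29. → (6, 29)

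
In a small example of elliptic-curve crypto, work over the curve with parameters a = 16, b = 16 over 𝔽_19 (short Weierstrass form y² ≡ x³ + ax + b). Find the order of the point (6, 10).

5

2P: tangent at (6, 10): λ = (3·6² + 16)/(2·10) ≡ 10/1. 1⁻¹ ≡ 1 (mod 19), so λ ≡ 10·1 ≡ 10.
  x = λ² - 6 - 6 = 100 - 12 ≡ 12; y = λ·(6 - 12) - 10 ≡ 6. → (12, 6)
3P: (12, 6) + (6, 10). λ = (10 - 6)/(6 - 12) ≡ 4/13 mod 19. 13⁻¹ ≡ 3 (mod 19), so λ ≡ 12.
  x = λ² - 12 - 6 = 144 - 18 ≡ 12; y = λ·(12 - 12) - 6 ≡ 13. → (12, 13)
4P: (12, 13) + (6, 10). λ = (10 - 13)/(6 - 12) ≡ 16/13 mod 19. 13⁻¹ ≡ 3 (mod 19), so λ ≡ 10.
  x = λ² - 12 - 6 = 100 - 18 ≡ 6; y = λ·(12 - 6) - 13 ≡ 9. → (6, 9)
5P: (6, 9) + (6, 10): same x and y₁ ≡ -y₂, so the sum is ∞.
5P = ∞, so the order is 5.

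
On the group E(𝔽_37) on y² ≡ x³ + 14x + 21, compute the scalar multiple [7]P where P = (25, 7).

Double-and-add on 7 = (111)₂. Start with P = (25, 7) for the leading 1-bit.
double: tangent at (25, 7): λ = (3·25² + 14)/(2·7) ≡ 2/14. 14⁻¹ ≡ 8 (mod 37), so λ ≡ 2·8 ≡ 16.
  x = λ² - 25 - 25 = 256 - 50 ≡ 21; y = λ·(25 - 21) - 7 ≡ 20. → (21, 20)
add P: (21, 20) + (25, 7). λ = (7 - 20)/(25 - 21) ≡ 24/4 mod 37. 4⁻¹ ≡ 28 (mod 37) since 4·28 = 112 ≡ 1, so λ ≡ 6.
  x = λ² - 21 - 25 = 36 - 46 ≡ 27; y = λ·(21 - 27) - 20 ≡ 18. → (27, 18)
double: tangent at (27, 18): λ = (3·27² + 14)/(2·18) ≡ 18/36. 36⁻¹ ≡ 36 (mod 37), so λ ≡ 18·36 ≡ 19.
  x = λ² - 27 - 27 = 361 - 54 ≡ 11; y = λ·(27 - 11) - 18 ≡ 27. → (11, 27)
add P: (11, 27) + (25, 7). λ = (7 - 27)/(25 - 11) ≡ 17/14 mod 37. 14⁻¹ ≡ 8 (mod 37), so λ ≡ 25.
  x = λ² - 11 - 25 = 625 - 36 ≡ 34; y = λ·(11 - 34) - 27 ≡ 27. → (34, 27)

(34, 27)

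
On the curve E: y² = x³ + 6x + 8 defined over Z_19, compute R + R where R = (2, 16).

tangent at (2, 16): λ = (3·2² + 6)/(2·16) ≡ 18/13. 13⁻¹ ≡ 3 (mod 19), so λ ≡ 18·3 ≡ 16.
  x = λ² - 2 - 2 = 256 - 4 ≡ 5; y = λ·(2 - 5) - 16 ≡ 12. → (5, 12)

(5, 12)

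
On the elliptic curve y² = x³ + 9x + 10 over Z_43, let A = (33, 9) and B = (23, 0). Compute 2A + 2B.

First 2A:
Repeated addition: build up to 2A.
2A: tangent at (33, 9): λ = (3·33² + 9)/(2·9) ≡ 8/18. 18⁻¹ ≡ 12 (mod 43), so λ ≡ 8·12 ≡ 10.
  x = λ² - 33 - 33 = 100 - 66 ≡ 34; y = λ·(33 - 34) - 9 ≡ 24. → (34, 24)
2A = (34, 24).
Next 2B:
Repeated addition: build up to 2B.
2B: (23, 0) + (23, 0): same x and y₁ ≡ -y₂, so the sum is ∞.
2B = ∞.
Finally 2A + 2B:
(34, 24) + ∞ = (34, 24) (identity).

(34, 24)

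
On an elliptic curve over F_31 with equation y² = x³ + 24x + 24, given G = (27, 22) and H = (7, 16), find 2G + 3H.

First 2G:
Repeated addition: build up to 2G.
2G: tangent at (27, 22): λ = (3·27² + 24)/(2·22) ≡ 10/13. 13⁻¹ ≡ 12 (mod 31), so λ ≡ 10·12 ≡ 27.
  x = λ² - 27 - 27 = 729 - 54 ≡ 24; y = λ·(27 - 24) - 22 ≡ 28. → (24, 28)
2G = (24, 28).
Next 3H:
Repeated addition: build up to 3H.
2H: tangent at (7, 16): λ = (3·7² + 24)/(2·16) ≡ 16/1. 1⁻¹ ≡ 1 (mod 31), so λ ≡ 16·1 ≡ 16.
  x = λ² - 7 - 7 = 256 - 14 ≡ 25; y = λ·(7 - 25) - 16 ≡ 6. → (25, 6)
3H: (25, 6) + (7, 16). λ = (16 - 6)/(7 - 25) ≡ 10/13 mod 31. 13⁻¹ ≡ 12 (mod 31) since 13·12 = 156 ≡ 1, so λ ≡ 27.
  x = λ² - 25 - 7 = 729 - 32 ≡ 15; y = λ·(25 - 15) - 6 ≡ 16. → (15, 16)
3H = (15, 16).
Finally 2G + 3H:
(24, 28) + (15, 16). λ = (16 - 28)/(15 - 24) ≡ 19/22 mod 31. 22⁻¹ ≡ 24 (mod 31), so λ ≡ 22.
  x = λ² - 24 - 15 = 484 - 39 ≡ 11; y = λ·(24 - 11) - 28 ≡ 10. → (11, 10)

(11, 10)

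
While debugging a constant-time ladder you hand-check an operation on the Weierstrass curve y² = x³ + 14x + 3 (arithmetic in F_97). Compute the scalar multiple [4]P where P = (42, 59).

(15, 75)

Repeated addition: build up to 4P.
2P: tangent at (42, 59): λ = (3·42² + 14)/(2·59) ≡ 68/21. 21⁻¹ ≡ 37 (mod 97) since 21·37 = 777 ≡ 1, so λ ≡ 68·37 ≡ 91.
  x = λ² - 42 - 42 = 8281 - 84 ≡ 49; y = λ·(42 - 49) - 59 ≡ 80. → (49, 80)
3P: (49, 80) + (42, 59). λ = (59 - 80)/(42 - 49) ≡ 76/90 mod 97. 90⁻¹ ≡ 83 (mod 97) since 90·83 = 7470 ≡ 1, so λ ≡ 3.
  x = λ² - 49 - 42 = 9 - 91 ≡ 15; y = λ·(49 - 15) - 80 ≡ 22. → (15, 22)
4P: (15, 22) + (42, 59). λ = (59 - 22)/(42 - 15) ≡ 37/27 mod 97. 27⁻¹ ≡ 18 (mod 97) since 27·18 = 486 ≡ 1, so λ ≡ 84.
  x = λ² - 15 - 42 = 7056 - 57 ≡ 15; y = λ·(15 - 15) - 22 ≡ 75. → (15, 75)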